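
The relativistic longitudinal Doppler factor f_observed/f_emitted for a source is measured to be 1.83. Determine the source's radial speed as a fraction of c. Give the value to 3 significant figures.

f_obs/f_src = √((1+β)/(1−β)) = 1.83  ⇒  (1+β)/(1−β) = 3.3489
β = |1 − D²|/(1 + D²) = |1 − 3.3489|/(1 + 3.3489) = 0.540

β ≈ 0.540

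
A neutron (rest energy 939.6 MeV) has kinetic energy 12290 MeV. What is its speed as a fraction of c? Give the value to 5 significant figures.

β ≈ 0.99747

γ = 1 + K/(m₀c²) = 1 + 12290/939.6 = 14.08003
β = √(1 − 1/γ²) = 0.99747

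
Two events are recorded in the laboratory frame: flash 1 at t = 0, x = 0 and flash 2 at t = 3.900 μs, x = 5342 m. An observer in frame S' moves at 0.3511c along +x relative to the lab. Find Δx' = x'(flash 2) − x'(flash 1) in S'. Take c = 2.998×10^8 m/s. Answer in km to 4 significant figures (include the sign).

γ = 1/√(1 − 0.3511²) = 1.06799
Δx' = γ(Δx − vΔt) = 1.06799 × (5342 m − 0.3511×(2.998×10^8 m/s)×3.900×10^-6 s)
= 1.06799 × (4931.49 m) = 5.267 km

Δx' ≈ 5.267 km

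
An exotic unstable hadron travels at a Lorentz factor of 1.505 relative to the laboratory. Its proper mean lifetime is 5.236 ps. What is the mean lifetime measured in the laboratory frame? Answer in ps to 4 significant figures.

γ = 1.505 (given)
Time dilation: Δt = γτ₀ = 1.505 × 5.236 ps = 7.880 ps

Δt ≈ 7.880 ps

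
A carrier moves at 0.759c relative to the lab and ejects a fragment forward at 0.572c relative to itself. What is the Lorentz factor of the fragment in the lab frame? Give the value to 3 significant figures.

u_lab = (0.572 + 0.759)/(1 + 0.572×0.759) = 1.331/1.43415 = 0.928077
γ = 1/√(1 − 0.928077²) = 2.69

γ ≈ 2.69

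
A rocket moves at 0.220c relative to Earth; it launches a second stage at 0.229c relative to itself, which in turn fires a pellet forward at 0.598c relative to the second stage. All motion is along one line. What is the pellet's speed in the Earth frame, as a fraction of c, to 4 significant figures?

u ≈ 0.8167c

Compose boost 2: (0.229 + 0.220)/(1 + 0.229×0.220) = 0.4490/1.05038 = 0.427464
Compose boost 3: (0.598 + 0.427464)/(1 + 0.598×0.427464) = 1.02546/1.25562 = 0.8167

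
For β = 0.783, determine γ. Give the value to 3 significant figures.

γ = 1/√(1 − β²) = 1/√(1 − 0.783²) = 1/√(0.38691) = 1.61

γ ≈ 1.61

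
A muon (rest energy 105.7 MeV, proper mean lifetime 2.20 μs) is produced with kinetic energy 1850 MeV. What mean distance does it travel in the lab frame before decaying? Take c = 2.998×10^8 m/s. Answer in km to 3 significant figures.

d ≈ 12.2 km

γ = 1 + K/(m₀c²) = 1 + 1850/105.7 = 18.502
β = √(1 − 1/γ²) = 0.99854
Dilated lifetime: γτ₀ = 18.502 × 2.20 μs = 40.705 μs
d = βc·γτ₀ = 0.99854 × (2.998×10^8 m/s) × 4.0705×10^-5 s = 12.2 km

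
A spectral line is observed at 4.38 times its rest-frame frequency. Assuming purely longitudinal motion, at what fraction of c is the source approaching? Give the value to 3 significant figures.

β ≈ 0.901

f_obs/f_src = √((1+β)/(1−β)) = 4.38  ⇒  (1+β)/(1−β) = 19.184
β = |1 − D²|/(1 + D²) = |1 − 19.184|/(1 + 19.184) = 0.901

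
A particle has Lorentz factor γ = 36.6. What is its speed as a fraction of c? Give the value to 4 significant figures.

β ≈ 0.9996

β = √(1 − 1/γ²) = √(1 − 1/36.6²) = √(0.999253) = 0.9996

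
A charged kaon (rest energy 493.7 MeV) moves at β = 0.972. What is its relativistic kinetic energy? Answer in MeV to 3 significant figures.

K ≈ 1610 MeV

γ = 1/√(1 − 0.972²) = 4.2557
K = (γ − 1)m₀c² = (4.2557 − 1) × 493.7 MeV = 3.2557 × 493.7 MeV = 1610 MeV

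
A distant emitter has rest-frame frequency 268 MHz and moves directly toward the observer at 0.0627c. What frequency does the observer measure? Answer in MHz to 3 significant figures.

Relativistic Doppler: f_obs = f_src √((1+β)/(1−β))
= 268 × √(1.0627/0.93730) = 268 × 1.0648 = 285 MHz

f_obs ≈ 285 MHz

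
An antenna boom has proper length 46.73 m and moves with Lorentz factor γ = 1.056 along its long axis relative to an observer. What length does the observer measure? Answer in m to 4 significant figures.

L ≈ 44.25 m

γ = 1.056 (given)
Length contraction: L = L₀/γ = 46.73/1.056 = 44.25 m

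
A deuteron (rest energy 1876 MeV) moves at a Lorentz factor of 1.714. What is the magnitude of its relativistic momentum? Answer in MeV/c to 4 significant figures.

p ≈ 2611 MeV/c

β = √(1 − 1/γ²) = √(1 − 1/1.714²) = 0.812163
p = γβm₀c = 1.714 × 0.812163 × 1876 MeV/c = 2611 MeV/c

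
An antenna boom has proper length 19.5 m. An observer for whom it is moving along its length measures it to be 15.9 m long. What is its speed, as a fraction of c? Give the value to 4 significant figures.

β ≈ 0.5789

γ = L₀/L = 19.5/15.9 = 1.22642
β = √(1 − 1/γ²) = 0.5789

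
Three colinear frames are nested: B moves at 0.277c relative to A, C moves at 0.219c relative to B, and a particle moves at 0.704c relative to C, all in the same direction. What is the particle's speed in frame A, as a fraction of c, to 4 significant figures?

u ≈ 0.8814c

Compose boost 2: (0.219 + 0.277)/(1 + 0.219×0.277) = 0.4960/1.06066 = 0.467632
Compose boost 3: (0.704 + 0.467632)/(1 + 0.704×0.467632) = 1.17163/1.32921 = 0.8814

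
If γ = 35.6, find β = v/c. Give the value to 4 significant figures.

β = √(1 − 1/γ²) = √(1 − 1/35.6²) = √(0.999211) = 0.9996

β ≈ 0.9996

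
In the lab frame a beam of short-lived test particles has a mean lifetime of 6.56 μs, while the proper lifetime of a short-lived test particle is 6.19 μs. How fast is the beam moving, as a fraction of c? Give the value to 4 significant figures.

γ = Δt/τ₀ = 6.56/6.19 = 1.05977
β = √(1 − 1/γ²) = √(1 − 1/1.05977²) = 0.3311

β ≈ 0.3311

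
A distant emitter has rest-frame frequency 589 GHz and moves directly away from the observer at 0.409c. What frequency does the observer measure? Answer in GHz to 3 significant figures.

f_obs ≈ 381 GHz

Relativistic Doppler: f_obs = f_src √((1−β)/(1+β))
= 589 × √(0.59100/1.4090) = 589 × 0.64765 = 381 GHz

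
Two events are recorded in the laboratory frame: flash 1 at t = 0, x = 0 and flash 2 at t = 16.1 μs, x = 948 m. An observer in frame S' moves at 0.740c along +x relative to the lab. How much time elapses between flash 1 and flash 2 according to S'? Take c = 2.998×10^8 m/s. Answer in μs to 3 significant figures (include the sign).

Δt' ≈ 20.5 μs

γ = 1/√(1 − 0.740²) = 1.4868
Δt' = γ(Δt − vΔx/c²) = 1.4868 × (16.1 μs − 0.740×948 m / (2.998×10^8 m/s))
= 1.4868 × (13.760 μs) = 20.5 μs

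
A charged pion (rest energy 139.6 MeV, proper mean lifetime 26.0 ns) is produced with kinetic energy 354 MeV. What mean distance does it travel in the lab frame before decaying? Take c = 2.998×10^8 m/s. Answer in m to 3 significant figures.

d ≈ 26.4 m

γ = 1 + K/(m₀c²) = 1 + 354/139.6 = 3.5358
β = √(1 − 1/γ²) = 0.95917
Dilated lifetime: γτ₀ = 3.5358 × 26.0 ns = 91.931 ns
d = βc·γτ₀ = 0.95917 × (2.998×10^8 m/s) × 9.1931×10^-8 s = 26.4 m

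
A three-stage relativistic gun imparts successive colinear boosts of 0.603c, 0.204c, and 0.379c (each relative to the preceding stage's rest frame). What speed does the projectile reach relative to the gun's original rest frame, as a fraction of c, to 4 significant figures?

u ≈ 0.8627c

Compose boost 2: (0.204 + 0.603)/(1 + 0.204×0.603) = 0.8070/1.12301 = 0.718603
Compose boost 3: (0.379 + 0.718603)/(1 + 0.379×0.718603) = 1.09760/1.27235 = 0.8627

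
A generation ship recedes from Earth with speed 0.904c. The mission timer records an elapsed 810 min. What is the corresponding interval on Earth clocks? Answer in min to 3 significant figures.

Δt ≈ 1890 min

γ = 1/√(1 − 0.904²) = 2.3390
Time dilation: Δt = γτ₀ = 2.3390 × 810 min = 1890 min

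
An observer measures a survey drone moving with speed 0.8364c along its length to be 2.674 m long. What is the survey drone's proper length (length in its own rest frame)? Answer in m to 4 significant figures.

γ = 1/√(1 − 0.8364²) = 1.82442
L₀ = γL = 1.82442 × 2.674 = 4.878 m

L₀ ≈ 4.878 m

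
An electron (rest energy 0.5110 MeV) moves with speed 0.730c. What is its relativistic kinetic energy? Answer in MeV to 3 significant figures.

γ = 1/√(1 − 0.730²) = 1.4632
K = (γ − 1)m₀c² = (1.4632 − 1) × 0.5110 MeV = 0.46317 × 0.5110 MeV = 0.237 MeV

K ≈ 0.237 MeV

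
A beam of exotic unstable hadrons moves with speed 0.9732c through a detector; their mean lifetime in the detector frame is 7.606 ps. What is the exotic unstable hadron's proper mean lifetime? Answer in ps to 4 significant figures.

τ₀ ≈ 1.749 ps

γ = 1/√(1 − 0.9732²) = 4.34858
Proper time: τ₀ = Δt/γ = 7.606/4.34858 = 1.749 ps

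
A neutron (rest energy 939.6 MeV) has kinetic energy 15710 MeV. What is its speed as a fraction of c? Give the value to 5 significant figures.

β ≈ 0.99841

γ = 1 + K/(m₀c²) = 1 + 15710/939.6 = 17.71988
β = √(1 − 1/γ²) = 0.99841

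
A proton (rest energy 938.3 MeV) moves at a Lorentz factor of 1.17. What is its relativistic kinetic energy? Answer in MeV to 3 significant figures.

γ = 1.17 (given)
K = (γ − 1)m₀c² = (1.17 − 1) × 938.3 MeV = 0.17000 × 938.3 MeV = 160 MeV

K ≈ 160 MeV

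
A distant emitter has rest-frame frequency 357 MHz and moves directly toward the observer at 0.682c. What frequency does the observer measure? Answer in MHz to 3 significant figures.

Relativistic Doppler: f_obs = f_src √((1+β)/(1−β))
= 357 × √(1.6820/0.31800) = 357 × 2.2998 = 821 MHz

f_obs ≈ 821 MHz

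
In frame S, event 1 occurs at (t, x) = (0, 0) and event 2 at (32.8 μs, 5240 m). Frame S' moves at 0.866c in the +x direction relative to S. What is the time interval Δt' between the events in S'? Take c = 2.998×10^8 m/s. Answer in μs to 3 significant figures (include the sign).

Δt' ≈ 35.3 μs

γ = 1/√(1 − 0.866²) = 1.9998
Δt' = γ(Δt − vΔx/c²) = 1.9998 × (32.8 μs − 0.866×5240 m / (2.998×10^8 m/s))
= 1.9998 × (17.664 μs) = 35.3 μs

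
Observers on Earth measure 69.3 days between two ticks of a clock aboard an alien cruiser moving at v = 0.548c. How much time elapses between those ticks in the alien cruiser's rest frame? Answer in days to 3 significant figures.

τ₀ ≈ 58.0 days

γ = 1/√(1 − 0.548²) = 1.1955
Proper time: τ₀ = Δt/γ = 69.3/1.1955 = 58.0 days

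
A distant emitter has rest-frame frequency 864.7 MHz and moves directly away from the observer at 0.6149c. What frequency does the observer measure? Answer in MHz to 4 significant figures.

f_obs ≈ 422.3 MHz

Relativistic Doppler: f_obs = f_src √((1−β)/(1+β))
= 864.7 × √(0.385100/1.61490) = 864.7 × 0.488331 = 422.3 MHz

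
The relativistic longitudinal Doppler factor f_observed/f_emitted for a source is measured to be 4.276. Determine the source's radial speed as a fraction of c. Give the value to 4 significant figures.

f_obs/f_src = √((1+β)/(1−β)) = 4.276  ⇒  (1+β)/(1−β) = 18.2842
β = |1 − D²|/(1 + D²) = |1 − 18.2842|/(1 + 18.2842) = 0.8963

β ≈ 0.8963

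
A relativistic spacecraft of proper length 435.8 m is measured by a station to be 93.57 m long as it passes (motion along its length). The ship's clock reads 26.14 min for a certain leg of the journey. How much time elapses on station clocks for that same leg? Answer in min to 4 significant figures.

Length contraction ⇒ γ = L₀/L = 435.8/93.57 = 4.65748
Time dilation: Δt = γτ₀ = 4.65748 × 26.14 min = 121.7 min

Δt ≈ 121.7 min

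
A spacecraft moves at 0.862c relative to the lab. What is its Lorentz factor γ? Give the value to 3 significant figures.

γ = 1/√(1 − β²) = 1/√(1 − 0.862²) = 1/√(0.25696) = 1.97

γ ≈ 1.97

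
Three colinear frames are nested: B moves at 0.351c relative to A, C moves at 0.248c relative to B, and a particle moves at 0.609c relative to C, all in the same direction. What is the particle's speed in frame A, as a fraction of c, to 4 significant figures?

u ≈ 0.8686c

Compose boost 2: (0.248 + 0.351)/(1 + 0.248×0.351) = 0.5990/1.08705 = 0.551034
Compose boost 3: (0.609 + 0.551034)/(1 + 0.609×0.551034) = 1.16003/1.33558 = 0.8686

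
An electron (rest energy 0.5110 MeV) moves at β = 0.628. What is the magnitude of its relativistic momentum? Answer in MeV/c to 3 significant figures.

γ = 1/√(1 − 0.628²) = 1.2850
p = γβm₀c = 1.2850 × 0.628 × 0.5110 MeV/c = 0.412 MeV/c

p ≈ 0.412 MeV/c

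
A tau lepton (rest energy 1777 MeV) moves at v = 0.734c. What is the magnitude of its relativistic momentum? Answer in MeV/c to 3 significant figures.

γ = 1/√(1 − 0.734²) = 1.4724
p = γβm₀c = 1.4724 × 0.734 × 1777 MeV/c = 1920 MeV/c

p ≈ 1920 MeV/c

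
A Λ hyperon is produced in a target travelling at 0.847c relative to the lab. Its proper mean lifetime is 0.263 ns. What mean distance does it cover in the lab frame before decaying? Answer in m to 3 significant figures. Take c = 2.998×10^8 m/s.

d ≈ 0.126 m

γ = 1/√(1 − 0.847²) = 1.8811
Dilated lifetime: Δt = γτ₀ = 1.8811 × 0.263 ns = 0.49474 ns
d = vΔt = 0.847c × 0.49474 ns = 2.5393×10^8 m/s × 4.9474×10^-10 s = 0.126 m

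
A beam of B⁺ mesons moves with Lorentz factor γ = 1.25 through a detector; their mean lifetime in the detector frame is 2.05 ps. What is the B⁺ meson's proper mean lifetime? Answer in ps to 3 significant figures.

τ₀ ≈ 1.64 ps

γ = 1.25 (given)
Proper time: τ₀ = Δt/γ = 2.05/1.25 = 1.64 ps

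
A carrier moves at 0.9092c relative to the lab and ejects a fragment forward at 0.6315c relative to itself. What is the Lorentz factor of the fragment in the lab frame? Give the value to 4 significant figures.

γ ≈ 4.876

u_lab = (0.6315 + 0.9092)/(1 + 0.6315×0.9092) = 1.5407/1.574160 = 0.9787443
γ = 1/√(1 − 0.9787443²) = 4.876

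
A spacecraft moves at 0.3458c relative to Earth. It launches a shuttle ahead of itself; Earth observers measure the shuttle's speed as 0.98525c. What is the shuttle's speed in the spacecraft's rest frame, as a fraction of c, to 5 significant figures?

u' ≈ 0.96989c

Inverse velocity addition: u' = (u − v)/(1 − uv/c²)
= (0.98525 − 0.3458)/(1 − 0.98525×0.3458) = 0.63945/0.6593005 = 0.96989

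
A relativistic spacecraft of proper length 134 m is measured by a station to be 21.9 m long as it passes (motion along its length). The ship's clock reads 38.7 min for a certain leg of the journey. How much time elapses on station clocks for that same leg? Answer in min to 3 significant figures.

Δt ≈ 237 min

Length contraction ⇒ γ = L₀/L = 134/21.9 = 6.1187
Time dilation: Δt = γτ₀ = 6.1187 × 38.7 min = 237 min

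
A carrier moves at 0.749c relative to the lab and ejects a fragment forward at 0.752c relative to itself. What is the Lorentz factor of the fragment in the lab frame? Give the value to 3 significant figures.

γ ≈ 3.58

u_lab = (0.752 + 0.749)/(1 + 0.752×0.749) = 1.501/1.56325 = 0.960180
γ = 1/√(1 − 0.960180²) = 3.58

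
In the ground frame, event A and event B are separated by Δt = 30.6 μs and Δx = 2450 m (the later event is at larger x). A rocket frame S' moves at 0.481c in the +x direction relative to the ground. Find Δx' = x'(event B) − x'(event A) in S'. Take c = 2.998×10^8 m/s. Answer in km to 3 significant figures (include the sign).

Δx' ≈ -2.24 km

γ = 1/√(1 − 0.481²) = 1.1406
Δx' = γ(Δx − vΔt) = 1.1406 × (2450 m − 0.481×(2.998×10^8 m/s)×30.6×10^-6 s)
= 1.1406 × (-1962.6 m) = -2.24 km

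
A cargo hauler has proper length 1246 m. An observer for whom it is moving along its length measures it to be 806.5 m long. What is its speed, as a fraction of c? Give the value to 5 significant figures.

β ≈ 0.76226

γ = L₀/L = 1246/806.5 = 1.544947
β = √(1 − 1/γ²) = 0.76226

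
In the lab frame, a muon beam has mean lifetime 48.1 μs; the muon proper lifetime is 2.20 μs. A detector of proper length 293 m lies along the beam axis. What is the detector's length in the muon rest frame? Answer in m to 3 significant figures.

L ≈ 13.4 m

Time dilation ⇒ γ = Δt/τ₀ = 48.1/2.20 = 21.864
Length contraction: L = L₀/γ = 293/21.864 = 13.4 m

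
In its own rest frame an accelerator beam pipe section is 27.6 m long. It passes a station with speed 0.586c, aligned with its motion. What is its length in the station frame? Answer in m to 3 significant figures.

γ = 1/√(1 − 0.586²) = 1.2341
Length contraction: L = L₀/γ = 27.6/1.2341 = 22.4 m

L ≈ 22.4 m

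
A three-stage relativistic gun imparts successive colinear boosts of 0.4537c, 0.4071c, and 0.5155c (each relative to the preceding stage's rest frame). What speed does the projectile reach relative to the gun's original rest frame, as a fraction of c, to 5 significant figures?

Compose boost 2: (0.4071 + 0.4537)/(1 + 0.4071×0.4537) = 0.86080/1.184701 = 0.7265967
Compose boost 3: (0.5155 + 0.7265967)/(1 + 0.5155×0.7265967) = 1.242097/1.374561 = 0.90363

u ≈ 0.90363c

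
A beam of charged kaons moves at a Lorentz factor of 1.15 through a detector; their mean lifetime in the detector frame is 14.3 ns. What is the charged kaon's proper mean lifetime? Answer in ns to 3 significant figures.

τ₀ ≈ 12.4 ns

γ = 1.15 (given)
Proper time: τ₀ = Δt/γ = 14.3/1.15 = 12.4 ns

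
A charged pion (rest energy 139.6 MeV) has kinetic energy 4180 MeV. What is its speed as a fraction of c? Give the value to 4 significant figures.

β ≈ 0.9995

γ = 1 + K/(m₀c²) = 1 + 4180/139.6 = 30.9427
β = √(1 − 1/γ²) = 0.9995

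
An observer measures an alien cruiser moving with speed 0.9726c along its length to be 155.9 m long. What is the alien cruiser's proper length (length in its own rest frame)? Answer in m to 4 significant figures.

L₀ ≈ 670.6 m

γ = 1/√(1 − 0.9726²) = 4.30135
L₀ = γL = 4.30135 × 155.9 = 670.6 m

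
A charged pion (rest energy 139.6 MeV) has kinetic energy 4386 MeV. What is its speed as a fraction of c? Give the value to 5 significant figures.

β ≈ 0.99952

γ = 1 + K/(m₀c²) = 1 + 4386/139.6 = 32.41834
β = √(1 − 1/γ²) = 0.99952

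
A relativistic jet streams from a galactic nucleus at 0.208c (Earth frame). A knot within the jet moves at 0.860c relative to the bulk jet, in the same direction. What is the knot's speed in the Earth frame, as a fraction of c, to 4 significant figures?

Relativistic velocity addition: u = (u' + v)/(1 + u'v/c²)
= (0.860 + 0.208)/(1 + 0.860×0.208) = 1.068/1.17888 = 0.9059

u ≈ 0.9059c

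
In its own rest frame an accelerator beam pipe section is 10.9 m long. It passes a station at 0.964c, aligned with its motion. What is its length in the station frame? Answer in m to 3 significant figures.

γ = 1/√(1 − 0.964²) = 3.7608
Length contraction: L = L₀/γ = 10.9/3.7608 = 2.90 m

L ≈ 2.90 m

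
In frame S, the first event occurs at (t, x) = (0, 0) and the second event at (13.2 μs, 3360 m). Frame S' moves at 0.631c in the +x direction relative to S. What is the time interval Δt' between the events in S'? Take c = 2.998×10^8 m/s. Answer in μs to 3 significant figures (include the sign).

Δt' ≈ 7.90 μs

γ = 1/√(1 − 0.631²) = 1.2890
Δt' = γ(Δt − vΔx/c²) = 1.2890 × (13.2 μs − 0.631×3360 m / (2.998×10^8 m/s))
= 1.2890 × (6.1281 μs) = 7.90 μs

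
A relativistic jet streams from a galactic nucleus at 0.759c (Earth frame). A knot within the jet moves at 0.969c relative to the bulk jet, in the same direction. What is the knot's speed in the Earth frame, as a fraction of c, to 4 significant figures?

u ≈ 0.9957c

Relativistic velocity addition: u = (u' + v)/(1 + u'v/c²)
= (0.969 + 0.759)/(1 + 0.969×0.759) = 1.728/1.73547 = 0.9957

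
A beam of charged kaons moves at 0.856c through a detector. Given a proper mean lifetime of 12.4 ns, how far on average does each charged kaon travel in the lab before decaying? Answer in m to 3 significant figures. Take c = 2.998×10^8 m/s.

d ≈ 6.16 m

γ = 1/√(1 − 0.856²) = 1.9343
Dilated lifetime: Δt = γτ₀ = 1.9343 × 12.4 ns = 23.986 ns
d = vΔt = 0.856c × 23.986 ns = 2.5663×10^8 m/s × 2.3986×10^-8 s = 6.16 m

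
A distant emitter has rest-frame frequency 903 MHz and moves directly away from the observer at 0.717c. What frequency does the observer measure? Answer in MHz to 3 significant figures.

f_obs ≈ 367 MHz

Relativistic Doppler: f_obs = f_src √((1−β)/(1+β))
= 903 × √(0.28300/1.7170) = 903 × 0.40598 = 367 MHz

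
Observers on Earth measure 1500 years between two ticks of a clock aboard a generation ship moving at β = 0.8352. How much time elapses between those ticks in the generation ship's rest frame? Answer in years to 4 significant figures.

τ₀ ≈ 824.9 years

γ = 1/√(1 − 0.8352²) = 1.81836
Proper time: τ₀ = Δt/γ = 1500/1.81836 = 824.9 years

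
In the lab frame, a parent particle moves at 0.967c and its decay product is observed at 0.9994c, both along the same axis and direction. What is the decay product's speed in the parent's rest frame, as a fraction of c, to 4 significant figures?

Inverse velocity addition: u' = (u − v)/(1 − uv/c²)
= (0.9994 − 0.967)/(1 − 0.9994×0.967) = 0.03240/0.0335802 = 0.9649

u' ≈ 0.9649c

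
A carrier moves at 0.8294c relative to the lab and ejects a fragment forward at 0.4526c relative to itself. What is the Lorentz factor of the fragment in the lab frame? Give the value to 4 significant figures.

γ ≈ 2.761

u_lab = (0.4526 + 0.8294)/(1 + 0.4526×0.8294) = 1.2820/1.375386 = 0.9321017
γ = 1/√(1 − 0.9321017²) = 2.761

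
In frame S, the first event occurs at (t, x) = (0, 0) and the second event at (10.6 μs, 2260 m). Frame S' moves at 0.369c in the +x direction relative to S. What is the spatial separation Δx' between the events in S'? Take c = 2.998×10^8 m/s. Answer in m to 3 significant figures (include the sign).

γ = 1/√(1 − 0.369²) = 1.0759
Δx' = γ(Δx − vΔt) = 1.0759 × (2260 m − 0.369×(2.998×10^8 m/s)×10.6×10^-6 s)
= 1.0759 × (1087.4 m) = 1170 m

Δx' ≈ 1170 m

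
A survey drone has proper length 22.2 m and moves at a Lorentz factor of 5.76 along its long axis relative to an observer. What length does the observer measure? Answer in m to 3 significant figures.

L ≈ 3.85 m

γ = 5.76 (given)
Length contraction: L = L₀/γ = 22.2/5.76 = 3.85 m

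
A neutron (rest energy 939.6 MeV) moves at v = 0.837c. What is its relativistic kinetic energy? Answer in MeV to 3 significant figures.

γ = 1/√(1 − 0.837²) = 1.8275
K = (γ − 1)m₀c² = (1.8275 − 1) × 939.6 MeV = 0.82748 × 939.6 MeV = 777 MeV

K ≈ 777 MeV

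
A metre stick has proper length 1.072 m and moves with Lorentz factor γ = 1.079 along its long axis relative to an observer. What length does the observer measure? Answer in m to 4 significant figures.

L ≈ 0.9935 m

γ = 1.079 (given)
Length contraction: L = L₀/γ = 1.072/1.079 = 0.9935 m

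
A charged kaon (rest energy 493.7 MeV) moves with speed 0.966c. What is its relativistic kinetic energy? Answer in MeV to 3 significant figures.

γ = 1/√(1 − 0.966²) = 3.8678
K = (γ − 1)m₀c² = (3.8678 − 1) × 493.7 MeV = 2.8678 × 493.7 MeV = 1420 MeV

K ≈ 1420 MeV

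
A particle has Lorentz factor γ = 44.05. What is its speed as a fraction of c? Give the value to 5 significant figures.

β = √(1 − 1/γ²) = √(1 − 1/44.05²) = √(0.9994846) = 0.99974

β ≈ 0.99974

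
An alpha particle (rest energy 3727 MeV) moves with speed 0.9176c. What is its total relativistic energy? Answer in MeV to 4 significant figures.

E ≈ 9376 MeV

γ = 1/√(1 − 0.9176²) = 2.51569
E = γm₀c² = 2.51569 × 3727 MeV = 9376 MeV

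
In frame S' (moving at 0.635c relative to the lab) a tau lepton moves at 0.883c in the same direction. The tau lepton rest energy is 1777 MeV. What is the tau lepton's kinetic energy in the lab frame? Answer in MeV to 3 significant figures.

K ≈ 5870 MeV

u_lab = (0.883 + 0.635)/(1 + 0.883×0.635) = 0.972637
γ = 1/√(1 − 0.972637²) = 4.3042
K = (γ − 1)m₀c² = (4.3042 − 1) × 1777 = 3.3042 × 1777 = 5870 MeV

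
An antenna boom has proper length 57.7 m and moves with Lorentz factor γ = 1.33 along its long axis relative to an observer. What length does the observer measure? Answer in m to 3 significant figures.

L ≈ 43.4 m

γ = 1.33 (given)
Length contraction: L = L₀/γ = 57.7/1.33 = 43.4 m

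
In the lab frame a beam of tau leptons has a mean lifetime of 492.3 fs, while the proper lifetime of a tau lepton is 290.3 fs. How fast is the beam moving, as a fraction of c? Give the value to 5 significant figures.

β ≈ 0.80764

γ = Δt/τ₀ = 492.3/290.3 = 1.695832
β = √(1 − 1/γ²) = √(1 − 1/1.695832²) = 0.80764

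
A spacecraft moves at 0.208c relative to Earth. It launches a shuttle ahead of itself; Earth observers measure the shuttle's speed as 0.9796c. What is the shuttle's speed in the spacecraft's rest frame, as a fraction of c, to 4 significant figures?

Inverse velocity addition: u' = (u − v)/(1 − uv/c²)
= (0.9796 − 0.208)/(1 − 0.9796×0.208) = 0.7716/0.796243 = 0.9691

u' ≈ 0.9691c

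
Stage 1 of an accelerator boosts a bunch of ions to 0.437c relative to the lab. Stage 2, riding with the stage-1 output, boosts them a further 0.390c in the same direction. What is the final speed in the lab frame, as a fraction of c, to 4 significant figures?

Compose boost 2: (0.390 + 0.437)/(1 + 0.390×0.437) = 0.8270/1.17043 = 0.7066

u ≈ 0.7066c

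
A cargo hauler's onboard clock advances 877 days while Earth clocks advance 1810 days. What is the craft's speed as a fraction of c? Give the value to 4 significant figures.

β ≈ 0.8748

γ = Δt/τ₀ = 1810/877 = 2.06385
β = √(1 − 1/γ²) = √(1 − 1/2.06385²) = 0.8748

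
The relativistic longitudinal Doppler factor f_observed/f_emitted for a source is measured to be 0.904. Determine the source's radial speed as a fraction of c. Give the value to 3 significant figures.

β ≈ 0.101

f_obs/f_src = √((1−β)/(1+β)) = 0.904  ⇒  (1−β)/(1+β) = 0.81722
β = |1 − D²|/(1 + D²) = |1 − 0.81722|/(1 + 0.81722) = 0.101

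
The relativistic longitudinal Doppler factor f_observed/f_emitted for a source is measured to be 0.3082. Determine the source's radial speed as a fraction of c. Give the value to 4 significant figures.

β ≈ 0.8265

f_obs/f_src = √((1−β)/(1+β)) = 0.3082  ⇒  (1−β)/(1+β) = 0.0949872
β = |1 − D²|/(1 + D²) = |1 − 0.0949872|/(1 + 0.0949872) = 0.8265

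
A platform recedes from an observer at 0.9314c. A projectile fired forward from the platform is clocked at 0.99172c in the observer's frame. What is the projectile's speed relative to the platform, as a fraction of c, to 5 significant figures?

Inverse velocity addition: u' = (u − v)/(1 − uv/c²)
= (0.99172 − 0.9314)/(1 − 0.99172×0.9314) = 0.060320/0.07631199 = 0.79044

u' ≈ 0.79044c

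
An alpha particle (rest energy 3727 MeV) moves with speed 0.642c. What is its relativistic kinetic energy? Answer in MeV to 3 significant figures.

γ = 1/√(1 − 0.642²) = 1.3043
K = (γ − 1)m₀c² = (1.3043 − 1) × 3727 MeV = 0.30428 × 3727 MeV = 1130 MeV

K ≈ 1130 MeV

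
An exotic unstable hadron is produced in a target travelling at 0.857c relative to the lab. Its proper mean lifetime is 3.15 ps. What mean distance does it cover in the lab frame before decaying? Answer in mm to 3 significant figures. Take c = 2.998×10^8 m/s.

γ = 1/√(1 − 0.857²) = 1.9406
Dilated lifetime: Δt = γτ₀ = 1.9406 × 3.15 ps = 6.1127 ps
d = vΔt = 0.857c × 6.1127 ps = 2.5693×10^8 m/s × 6.1127×10^-12 s = 1.57 mm

d ≈ 1.57 mm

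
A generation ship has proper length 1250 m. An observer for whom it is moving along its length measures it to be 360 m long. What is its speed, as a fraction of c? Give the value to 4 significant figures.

γ = L₀/L = 1250/360 = 3.47222
β = √(1 − 1/γ²) = 0.9576

β ≈ 0.9576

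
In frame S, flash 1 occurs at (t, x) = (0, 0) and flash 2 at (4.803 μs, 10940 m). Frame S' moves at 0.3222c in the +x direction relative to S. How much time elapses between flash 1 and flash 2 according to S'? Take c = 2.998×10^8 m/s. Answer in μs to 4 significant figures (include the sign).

Δt' ≈ -7.346 μs

γ = 1/√(1 − 0.3222²) = 1.05633
Δt' = γ(Δt − vΔx/c²) = 1.05633 × (4.803 μs − 0.3222×10940 m / (2.998×10^8 m/s))
= 1.05633 × (-6.95440 μs) = -7.346 μs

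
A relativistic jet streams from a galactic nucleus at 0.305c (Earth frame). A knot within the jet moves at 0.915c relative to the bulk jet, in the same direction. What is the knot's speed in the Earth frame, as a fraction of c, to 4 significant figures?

u ≈ 0.9538c

Relativistic velocity addition: u = (u' + v)/(1 + u'v/c²)
= (0.915 + 0.305)/(1 + 0.915×0.305) = 1.220/1.27907 = 0.9538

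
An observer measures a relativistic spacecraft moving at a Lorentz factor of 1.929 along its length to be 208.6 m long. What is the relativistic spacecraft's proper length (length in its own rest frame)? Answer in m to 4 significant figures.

γ = 1.929 (given)
L₀ = γL = 1.929 × 208.6 = 402.4 m

L₀ ≈ 402.4 m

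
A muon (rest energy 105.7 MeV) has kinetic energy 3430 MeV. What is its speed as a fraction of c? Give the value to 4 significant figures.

β ≈ 0.9996

γ = 1 + K/(m₀c²) = 1 + 3430/105.7 = 33.4503
β = √(1 − 1/γ²) = 0.9996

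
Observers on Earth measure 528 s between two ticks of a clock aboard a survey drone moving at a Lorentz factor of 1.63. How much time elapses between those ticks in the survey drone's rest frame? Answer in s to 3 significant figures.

τ₀ ≈ 324 s

γ = 1.63 (given)
Proper time: τ₀ = Δt/γ = 528/1.63 = 324 s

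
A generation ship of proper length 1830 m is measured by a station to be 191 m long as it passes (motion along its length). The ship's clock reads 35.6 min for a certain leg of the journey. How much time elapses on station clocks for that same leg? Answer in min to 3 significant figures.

Δt ≈ 341 min

Length contraction ⇒ γ = L₀/L = 1830/191 = 9.5812
Time dilation: Δt = γτ₀ = 9.5812 × 35.6 min = 341 min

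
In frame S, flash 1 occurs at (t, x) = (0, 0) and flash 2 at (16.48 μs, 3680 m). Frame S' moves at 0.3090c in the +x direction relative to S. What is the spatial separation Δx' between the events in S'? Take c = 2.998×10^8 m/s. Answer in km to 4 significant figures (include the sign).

γ = 1/√(1 − 0.3090²) = 1.05146
Δx' = γ(Δx − vΔt) = 1.05146 × (3680 m − 0.3090×(2.998×10^8 m/s)×16.48×10^-6 s)
= 1.05146 × (2153.32 m) = 2.264 km

Δx' ≈ 2.264 km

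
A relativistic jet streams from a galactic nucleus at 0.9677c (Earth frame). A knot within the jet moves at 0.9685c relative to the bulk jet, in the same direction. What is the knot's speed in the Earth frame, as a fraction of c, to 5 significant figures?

Relativistic velocity addition: u = (u' + v)/(1 + u'v/c²)
= (0.9685 + 0.9677)/(1 + 0.9685×0.9677) = 1.9362/1.937217 = 0.99947

u ≈ 0.99947c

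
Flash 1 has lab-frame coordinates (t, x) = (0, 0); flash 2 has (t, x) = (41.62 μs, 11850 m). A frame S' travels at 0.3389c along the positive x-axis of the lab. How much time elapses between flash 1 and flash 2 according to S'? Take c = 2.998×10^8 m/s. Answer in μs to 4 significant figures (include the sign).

γ = 1/√(1 − 0.3389²) = 1.06290
Δt' = γ(Δt − vΔx/c²) = 1.06290 × (41.62 μs − 0.3389×11850 m / (2.998×10^8 m/s))
= 1.06290 × (28.2245 μs) = 30.00 μs

Δt' ≈ 30.00 μs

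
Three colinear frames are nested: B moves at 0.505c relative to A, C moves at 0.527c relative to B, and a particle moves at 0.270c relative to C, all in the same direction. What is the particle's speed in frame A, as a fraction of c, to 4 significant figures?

u ≈ 0.8894c

Compose boost 2: (0.527 + 0.505)/(1 + 0.527×0.505) = 1.032/1.26614 = 0.815079
Compose boost 3: (0.270 + 0.815079)/(1 + 0.270×0.815079) = 1.08508/1.22007 = 0.8894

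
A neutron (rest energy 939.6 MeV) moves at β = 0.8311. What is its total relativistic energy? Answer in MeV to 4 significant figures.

E ≈ 1690 MeV

γ = 1/√(1 − 0.8311²) = 1.79816
E = γm₀c² = 1.79816 × 939.6 MeV = 1690 MeV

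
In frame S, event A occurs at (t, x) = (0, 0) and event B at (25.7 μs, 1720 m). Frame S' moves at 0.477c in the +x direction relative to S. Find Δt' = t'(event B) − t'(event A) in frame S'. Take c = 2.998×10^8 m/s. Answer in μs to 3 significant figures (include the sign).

Δt' ≈ 26.1 μs

γ = 1/√(1 − 0.477²) = 1.1378
Δt' = γ(Δt − vΔx/c²) = 1.1378 × (25.7 μs − 0.477×1720 m / (2.998×10^8 m/s))
= 1.1378 × (22.963 μs) = 26.1 μs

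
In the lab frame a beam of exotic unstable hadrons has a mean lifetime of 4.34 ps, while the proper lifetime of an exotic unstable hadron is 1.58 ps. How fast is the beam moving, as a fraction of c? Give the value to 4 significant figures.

β ≈ 0.9314

γ = Δt/τ₀ = 4.34/1.58 = 2.74684
β = √(1 − 1/γ²) = √(1 − 1/2.74684²) = 0.9314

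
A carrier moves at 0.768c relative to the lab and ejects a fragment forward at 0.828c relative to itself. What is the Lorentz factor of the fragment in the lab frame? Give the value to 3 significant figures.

u_lab = (0.828 + 0.768)/(1 + 0.828×0.768) = 1.596/1.63590 = 0.975607
γ = 1/√(1 − 0.975607²) = 4.56

γ ≈ 4.56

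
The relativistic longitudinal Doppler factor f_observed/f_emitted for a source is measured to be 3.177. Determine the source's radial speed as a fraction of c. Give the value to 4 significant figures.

f_obs/f_src = √((1+β)/(1−β)) = 3.177  ⇒  (1+β)/(1−β) = 10.0933
β = |1 − D²|/(1 + D²) = |1 − 10.0933|/(1 + 10.0933) = 0.8197

β ≈ 0.8197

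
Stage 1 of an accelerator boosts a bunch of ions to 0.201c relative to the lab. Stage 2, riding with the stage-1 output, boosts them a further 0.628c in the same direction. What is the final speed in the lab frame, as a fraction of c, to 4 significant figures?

Compose boost 2: (0.628 + 0.201)/(1 + 0.628×0.201) = 0.8290/1.12623 = 0.7361

u ≈ 0.7361c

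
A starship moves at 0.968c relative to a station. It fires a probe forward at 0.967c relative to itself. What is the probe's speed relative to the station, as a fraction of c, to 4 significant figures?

Relativistic velocity addition: u = (u' + v)/(1 + u'v/c²)
= (0.967 + 0.968)/(1 + 0.967×0.968) = 1.935/1.93606 = 0.9995

u ≈ 0.9995c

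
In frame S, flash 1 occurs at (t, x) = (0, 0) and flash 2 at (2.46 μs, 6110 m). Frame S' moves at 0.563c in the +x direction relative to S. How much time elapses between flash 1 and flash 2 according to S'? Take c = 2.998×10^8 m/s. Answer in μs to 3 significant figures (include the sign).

Δt' ≈ -10.9 μs

γ = 1/√(1 − 0.563²) = 1.2100
Δt' = γ(Δt − vΔx/c²) = 1.2100 × (2.46 μs − 0.563×6110 m / (2.998×10^8 m/s))
= 1.2100 × (-9.0141 μs) = -10.9 μs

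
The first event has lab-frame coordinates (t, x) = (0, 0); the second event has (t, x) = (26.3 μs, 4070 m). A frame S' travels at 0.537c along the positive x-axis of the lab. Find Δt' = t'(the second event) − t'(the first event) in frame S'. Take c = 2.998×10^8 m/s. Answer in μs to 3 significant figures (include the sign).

γ = 1/√(1 − 0.537²) = 1.1854
Δt' = γ(Δt − vΔx/c²) = 1.1854 × (26.3 μs − 0.537×4070 m / (2.998×10^8 m/s))
= 1.1854 × (19.010 μs) = 22.5 μs

Δt' ≈ 22.5 μs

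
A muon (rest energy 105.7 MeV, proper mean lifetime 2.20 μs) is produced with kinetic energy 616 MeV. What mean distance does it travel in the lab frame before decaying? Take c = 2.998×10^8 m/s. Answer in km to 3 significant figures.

d ≈ 4.45 km

γ = 1 + K/(m₀c²) = 1 + 616/105.7 = 6.8278
β = √(1 − 1/γ²) = 0.98922
Dilated lifetime: γτ₀ = 6.8278 × 2.20 μs = 15.021 μs
d = βc·γτ₀ = 0.98922 × (2.998×10^8 m/s) × 1.5021×10^-5 s = 4.45 km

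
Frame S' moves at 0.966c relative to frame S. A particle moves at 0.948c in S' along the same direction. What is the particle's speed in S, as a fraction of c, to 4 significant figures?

u ≈ 0.9991c

Relativistic velocity addition: u = (u' + v)/(1 + u'v/c²)
= (0.948 + 0.966)/(1 + 0.948×0.966) = 1.914/1.91577 = 0.9991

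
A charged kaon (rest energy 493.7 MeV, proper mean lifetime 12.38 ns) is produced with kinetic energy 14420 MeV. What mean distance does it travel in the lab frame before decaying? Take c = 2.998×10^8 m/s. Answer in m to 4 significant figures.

d ≈ 112.1 m

γ = 1 + K/(m₀c²) = 1 + 14420/493.7 = 30.2080
β = √(1 − 1/γ²) = 0.999452
Dilated lifetime: γτ₀ = 30.2080 × 12.38 ns = 373.975 ns
d = βc·γτ₀ = 0.999452 × (2.998×10^8 m/s) × 3.73975×10^-7 s = 112.1 m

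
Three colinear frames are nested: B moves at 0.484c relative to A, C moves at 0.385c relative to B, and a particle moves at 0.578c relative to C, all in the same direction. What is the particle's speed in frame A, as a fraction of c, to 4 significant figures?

Compose boost 2: (0.385 + 0.484)/(1 + 0.385×0.484) = 0.8690/1.18634 = 0.732505
Compose boost 3: (0.578 + 0.732505)/(1 + 0.578×0.732505) = 1.31051/1.42339 = 0.9207

u ≈ 0.9207c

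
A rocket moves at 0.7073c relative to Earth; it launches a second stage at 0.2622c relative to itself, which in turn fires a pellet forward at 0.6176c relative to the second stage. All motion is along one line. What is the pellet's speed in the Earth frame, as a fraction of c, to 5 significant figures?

Compose boost 2: (0.2622 + 0.7073)/(1 + 0.2622×0.7073) = 0.96950/1.185454 = 0.8178301
Compose boost 3: (0.6176 + 0.8178301)/(1 + 0.6176×0.8178301) = 1.435430/1.505092 = 0.95372

u ≈ 0.95372c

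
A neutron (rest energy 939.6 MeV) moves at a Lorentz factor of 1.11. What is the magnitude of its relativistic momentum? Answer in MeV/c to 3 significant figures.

β = √(1 − 1/γ²) = √(1 − 1/1.11²) = 0.43402
p = γβm₀c = 1.11 × 0.43402 × 939.6 MeV/c = 453 MeV/c

p ≈ 453 MeV/c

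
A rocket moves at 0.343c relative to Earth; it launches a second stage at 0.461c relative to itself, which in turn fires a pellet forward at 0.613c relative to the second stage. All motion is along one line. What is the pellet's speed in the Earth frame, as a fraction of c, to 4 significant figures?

u ≈ 0.9170c

Compose boost 2: (0.461 + 0.343)/(1 + 0.461×0.343) = 0.8040/1.15812 = 0.694227
Compose boost 3: (0.613 + 0.694227)/(1 + 0.613×0.694227) = 1.30723/1.42556 = 0.9170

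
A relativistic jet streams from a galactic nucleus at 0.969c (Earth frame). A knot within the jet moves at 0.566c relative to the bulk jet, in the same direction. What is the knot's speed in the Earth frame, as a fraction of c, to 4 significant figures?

Relativistic velocity addition: u = (u' + v)/(1 + u'v/c²)
= (0.566 + 0.969)/(1 + 0.566×0.969) = 1.535/1.54845 = 0.9913

u ≈ 0.9913c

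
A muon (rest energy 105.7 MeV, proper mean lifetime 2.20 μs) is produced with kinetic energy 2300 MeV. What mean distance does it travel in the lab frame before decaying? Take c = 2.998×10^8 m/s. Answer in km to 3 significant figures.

d ≈ 15.0 km

γ = 1 + K/(m₀c²) = 1 + 2300/105.7 = 22.760
β = √(1 − 1/γ²) = 0.99903
Dilated lifetime: γτ₀ = 22.760 × 2.20 μs = 50.071 μs
d = βc·γτ₀ = 0.99903 × (2.998×10^8 m/s) × 5.0071×10^-5 s = 15.0 km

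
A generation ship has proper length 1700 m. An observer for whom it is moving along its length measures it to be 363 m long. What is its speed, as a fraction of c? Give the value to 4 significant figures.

β ≈ 0.9769

γ = L₀/L = 1700/363 = 4.68320
β = √(1 − 1/γ²) = 0.9769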